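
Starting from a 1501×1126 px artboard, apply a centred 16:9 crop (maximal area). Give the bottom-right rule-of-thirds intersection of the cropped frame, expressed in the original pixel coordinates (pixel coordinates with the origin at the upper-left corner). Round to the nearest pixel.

1501/1126 < 16/9, so the 16:9 crop keeps the full width 1501 and trims height to 1501 × 9/16 = 844.31 px.
Top offset = (1126 − 844.31)/2 = 140.84 px; left offset = 0.
Bottom-right is two-thirds across and two-thirds down within the crop:
x = 0.00 + 2 × 1501.00/3 ≈ 1001; y = 140.84 + 2 × 844.31/3 ≈ 704.

x = 1001 px, y = 704 px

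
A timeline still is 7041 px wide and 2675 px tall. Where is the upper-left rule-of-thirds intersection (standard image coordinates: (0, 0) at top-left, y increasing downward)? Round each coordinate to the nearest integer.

(2347, 892)

The upper-left point sits one-third of the way across and one-third of the way down.
x = 1 × 7041/3 ≈ 2347; y = 1 × 2675/3 ≈ 892.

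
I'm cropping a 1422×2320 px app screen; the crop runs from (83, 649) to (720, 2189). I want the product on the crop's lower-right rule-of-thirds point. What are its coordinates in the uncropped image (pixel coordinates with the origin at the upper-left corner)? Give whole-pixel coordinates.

x = 508 px, y = 1676 px

Crop width = 720 − 83 = 637 px; one third is 212.33 px.
Crop height = 2189 − 649 = 1540 px; one third is 513.33 px.
The lower-right point is two-thirds across and two-thirds down within the crop:
x = 83 + 2 × 212.33 ≈ 508; y = 649 + 2 × 513.33 ≈ 1676.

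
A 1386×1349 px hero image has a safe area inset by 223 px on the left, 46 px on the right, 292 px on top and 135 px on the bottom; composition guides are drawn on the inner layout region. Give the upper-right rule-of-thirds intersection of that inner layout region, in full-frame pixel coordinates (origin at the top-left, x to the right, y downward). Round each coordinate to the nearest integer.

Content width = 1386 − 223 − 46 = 1117 px; content height = 1349 − 292 − 135 = 922 px.
Upper-right is two-thirds across and one-third down within the inner layout region.
x = 223 + 2 × 1117/3 = 223 + 744.67 ≈ 968
y = 292 + 1 × 922/3 = 292 + 307.33 ≈ 599

x = 968 px, y = 599 px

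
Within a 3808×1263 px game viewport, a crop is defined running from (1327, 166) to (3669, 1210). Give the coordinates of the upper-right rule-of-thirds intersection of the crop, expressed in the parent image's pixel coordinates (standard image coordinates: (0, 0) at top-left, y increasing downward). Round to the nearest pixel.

Crop width = 3669 − 1327 = 2342 px; one third is 780.67 px.
Crop height = 1210 − 166 = 1044 px; one third is 348.00 px.
The upper-right point is two-thirds across and one-third down within the crop:
x = 1327 + 2 × 780.67 ≈ 2888; y = 166 + 1 × 348.00 ≈ 514.

(2888, 514)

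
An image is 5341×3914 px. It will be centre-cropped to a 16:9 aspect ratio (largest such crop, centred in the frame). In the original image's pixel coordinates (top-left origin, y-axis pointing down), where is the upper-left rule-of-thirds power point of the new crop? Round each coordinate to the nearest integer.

5341/3914 < 16/9, so the 16:9 crop keeps the full width 5341 and trims height to 5341 × 9/16 = 3004.31 px.
Top offset = (3914 − 3004.31)/2 = 454.84 px; left offset = 0.
Upper-left is one-third across and one-third down within the crop:
x = 0.00 + 1 × 5341.00/3 ≈ 1780; y = 454.84 + 1 × 3004.31/3 ≈ 1456.

x = 1780 px, y = 1456 px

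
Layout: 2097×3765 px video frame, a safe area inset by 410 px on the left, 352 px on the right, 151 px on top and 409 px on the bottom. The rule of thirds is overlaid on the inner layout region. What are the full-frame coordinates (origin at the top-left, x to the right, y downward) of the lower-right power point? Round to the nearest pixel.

Content width = 2097 − 410 − 352 = 1335 px; content height = 3765 − 151 − 409 = 3205 px.
Lower-right is two-thirds across and two-thirds down within the inner layout region.
x = 410 + 2 × 1335/3 = 410 + 890.00 ≈ 1300
y = 151 + 2 × 3205/3 = 151 + 2136.67 ≈ 2288

(1300, 2288)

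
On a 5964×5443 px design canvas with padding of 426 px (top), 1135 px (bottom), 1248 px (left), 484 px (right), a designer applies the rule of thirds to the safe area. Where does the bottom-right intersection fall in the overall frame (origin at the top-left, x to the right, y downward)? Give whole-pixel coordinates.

Content width = 5964 − 1248 − 484 = 4232 px; content height = 5443 − 426 − 1135 = 3882 px.
Bottom-right is two-thirds across and two-thirds down within the safe area.
x = 1248 + 2 × 4232/3 = 1248 + 2821.33 ≈ 4069
y = 426 + 2 × 3882/3 = 426 + 2588.00 ≈ 3014

x = 4069 px, y = 3014 px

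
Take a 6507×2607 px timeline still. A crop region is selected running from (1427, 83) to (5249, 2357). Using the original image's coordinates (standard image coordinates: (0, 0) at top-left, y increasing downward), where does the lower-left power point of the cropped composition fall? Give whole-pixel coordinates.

x = 2701 px, y = 1599 px

Crop width = 5249 − 1427 = 3822 px; one third is 1274.00 px.
Crop height = 2357 − 83 = 2274 px; one third is 758.00 px.
The lower-left point is one-third across and two-thirds down within the crop:
x = 1427 + 1 × 1274.00 ≈ 2701; y = 83 + 2 × 758.00 ≈ 1599.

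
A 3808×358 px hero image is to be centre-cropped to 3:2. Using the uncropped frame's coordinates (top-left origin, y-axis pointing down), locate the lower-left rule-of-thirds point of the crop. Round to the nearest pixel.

(1815, 239)

3808/358 > 3/2, so the 3:2 crop keeps the full height 358 and trims width to 358 × 3/2 = 537.00 px.
Left offset = (3808 − 537.00)/2 = 1635.50 px; top offset = 0.
Lower-left is one-third across and two-thirds down within the crop:
x = 1635.50 + 1 × 537.00/3 ≈ 1815; y = 0.00 + 2 × 358.00/3 ≈ 239.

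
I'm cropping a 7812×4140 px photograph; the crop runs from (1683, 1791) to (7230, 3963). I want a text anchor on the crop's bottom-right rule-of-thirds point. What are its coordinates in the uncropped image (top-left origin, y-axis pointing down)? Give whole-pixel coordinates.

x = 5381 px, y = 3239 px

Crop width = 7230 − 1683 = 5547 px; one third is 1849.00 px.
Crop height = 3963 − 1791 = 2172 px; one third is 724.00 px.
The bottom-right point is two-thirds across and two-thirds down within the crop:
x = 1683 + 2 × 1849.00 ≈ 5381; y = 1791 + 2 × 724.00 ≈ 3239.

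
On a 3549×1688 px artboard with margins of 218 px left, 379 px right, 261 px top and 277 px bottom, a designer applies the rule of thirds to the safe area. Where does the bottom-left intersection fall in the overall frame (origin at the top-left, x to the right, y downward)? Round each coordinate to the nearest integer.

Content width = 3549 − 218 − 379 = 2952 px; content height = 1688 − 261 − 277 = 1150 px.
Bottom-left is one-third across and two-thirds down within the safe area.
x = 218 + 1 × 2952/3 = 218 + 984.00 ≈ 1202
y = 261 + 2 × 1150/3 = 261 + 766.67 ≈ 1028

x = 1202 px, y = 1028 px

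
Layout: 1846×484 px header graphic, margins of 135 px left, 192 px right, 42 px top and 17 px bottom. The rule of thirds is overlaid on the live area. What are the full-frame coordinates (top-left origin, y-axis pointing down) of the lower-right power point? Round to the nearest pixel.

Content width = 1846 − 135 − 192 = 1519 px; content height = 484 − 42 − 17 = 425 px.
Lower-right is two-thirds across and two-thirds down within the live area.
x = 135 + 2 × 1519/3 = 135 + 1012.67 ≈ 1148
y = 42 + 2 × 425/3 = 42 + 283.33 ≈ 325

(1148, 325)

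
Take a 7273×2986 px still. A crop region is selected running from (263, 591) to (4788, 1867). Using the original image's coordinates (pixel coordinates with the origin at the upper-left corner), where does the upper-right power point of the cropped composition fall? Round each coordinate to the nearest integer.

Crop width = 4788 − 263 = 4525 px; one third is 1508.33 px.
Crop height = 1867 − 591 = 1276 px; one third is 425.33 px.
The upper-right point is two-thirds across and one-third down within the crop:
x = 263 + 2 × 1508.33 ≈ 3280; y = 591 + 1 × 425.33 ≈ 1016.

x = 3280 px, y = 1016 px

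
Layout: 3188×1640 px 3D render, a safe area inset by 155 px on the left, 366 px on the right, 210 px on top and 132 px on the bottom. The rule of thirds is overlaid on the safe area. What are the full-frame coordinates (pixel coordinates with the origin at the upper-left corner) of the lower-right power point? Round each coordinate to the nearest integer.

Content width = 3188 − 155 − 366 = 2667 px; content height = 1640 − 210 − 132 = 1298 px.
Lower-right is two-thirds across and two-thirds down within the safe area.
x = 155 + 2 × 2667/3 = 155 + 1778.00 ≈ 1933
y = 210 + 2 × 1298/3 = 210 + 865.33 ≈ 1075

x = 1933 px, y = 1075 px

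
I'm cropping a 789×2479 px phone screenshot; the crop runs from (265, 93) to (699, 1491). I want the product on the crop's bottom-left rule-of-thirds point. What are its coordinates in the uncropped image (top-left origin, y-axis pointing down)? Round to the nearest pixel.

x = 410 px, y = 1025 px

Crop width = 699 − 265 = 434 px; one third is 144.67 px.
Crop height = 1491 − 93 = 1398 px; one third is 466.00 px.
The bottom-left point is one-third across and two-thirds down within the crop:
x = 265 + 1 × 144.67 ≈ 410; y = 93 + 2 × 466.00 ≈ 1025.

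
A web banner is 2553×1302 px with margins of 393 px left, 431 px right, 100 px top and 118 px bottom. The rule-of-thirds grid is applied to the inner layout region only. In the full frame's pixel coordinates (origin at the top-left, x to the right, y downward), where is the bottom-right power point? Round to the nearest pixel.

Content width = 2553 − 393 − 431 = 1729 px; content height = 1302 − 100 − 118 = 1084 px.
Bottom-right is two-thirds across and two-thirds down within the inner layout region.
x = 393 + 2 × 1729/3 = 393 + 1152.67 ≈ 1546
y = 100 + 2 × 1084/3 = 100 + 722.67 ≈ 823

x = 1546 px, y = 823 px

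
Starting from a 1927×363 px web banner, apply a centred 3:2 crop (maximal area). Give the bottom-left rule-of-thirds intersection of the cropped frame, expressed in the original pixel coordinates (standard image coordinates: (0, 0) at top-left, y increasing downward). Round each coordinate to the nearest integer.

1927/363 > 3/2, so the 3:2 crop keeps the full height 363 and trims width to 363 × 3/2 = 544.50 px.
Left offset = (1927 − 544.50)/2 = 691.25 px; top offset = 0.
Bottom-left is one-third across and two-thirds down within the crop:
x = 691.25 + 1 × 544.50/3 ≈ 873; y = 0.00 + 2 × 363.00/3 ≈ 242.

(873, 242)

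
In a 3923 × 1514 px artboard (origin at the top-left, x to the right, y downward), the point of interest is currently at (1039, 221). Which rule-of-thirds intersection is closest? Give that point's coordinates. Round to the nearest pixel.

x = 1308 px, y = 505 px

Third lines: x ∈ {1308, 2615}, y ∈ {505, 1009}.
1039 is closer to x = 1308; 221 is closer to y = 505.
So the nearest intersection is the upper-left power point.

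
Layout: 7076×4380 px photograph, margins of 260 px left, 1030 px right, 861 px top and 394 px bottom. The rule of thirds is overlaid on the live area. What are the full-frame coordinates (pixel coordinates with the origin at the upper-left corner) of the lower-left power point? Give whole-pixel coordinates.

Content width = 7076 − 260 − 1030 = 5786 px; content height = 4380 − 861 − 394 = 3125 px.
Lower-left is one-third across and two-thirds down within the live area.
x = 260 + 1 × 5786/3 = 260 + 1928.67 ≈ 2189
y = 861 + 2 × 3125/3 = 861 + 2083.33 ≈ 2944

(2189, 2944)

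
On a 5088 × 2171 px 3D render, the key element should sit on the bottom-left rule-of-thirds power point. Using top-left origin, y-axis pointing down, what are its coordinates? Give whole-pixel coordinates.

The bottom-left point sits one-third of the way across and two-thirds of the way down.
x = 1 × 5088/3 ≈ 1696; y = 2 × 2171/3 ≈ 1447.

(1696, 1447)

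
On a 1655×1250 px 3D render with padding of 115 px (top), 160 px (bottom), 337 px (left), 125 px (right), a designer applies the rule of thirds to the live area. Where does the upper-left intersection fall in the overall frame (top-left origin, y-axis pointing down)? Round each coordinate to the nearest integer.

Content width = 1655 − 337 − 125 = 1193 px; content height = 1250 − 115 − 160 = 975 px.
Upper-left is one-third across and one-third down within the live area.
x = 337 + 1 × 1193/3 = 337 + 397.67 ≈ 735
y = 115 + 1 × 975/3 = 115 + 325.00 ≈ 440

(735, 440)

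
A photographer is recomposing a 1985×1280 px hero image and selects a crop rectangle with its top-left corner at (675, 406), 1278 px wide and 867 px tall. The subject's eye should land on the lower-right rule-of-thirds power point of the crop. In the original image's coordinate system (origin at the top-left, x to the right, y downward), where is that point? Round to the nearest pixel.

One third of the crop width 1278 is 426.00 px.
One third of the crop height 867 is 289.00 px.
The lower-right point is two-thirds across and two-thirds down within the crop:
x = 675 + 2 × 426.00 ≈ 1527; y = 406 + 2 × 289.00 ≈ 984.

x = 1527 px, y = 984 px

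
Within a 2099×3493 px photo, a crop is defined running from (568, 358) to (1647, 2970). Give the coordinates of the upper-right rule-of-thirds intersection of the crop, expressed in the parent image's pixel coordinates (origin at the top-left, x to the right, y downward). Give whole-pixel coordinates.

x = 1287 px, y = 1229 px

Crop width = 1647 − 568 = 1079 px; one third is 359.67 px.
Crop height = 2970 − 358 = 2612 px; one third is 870.67 px.
The upper-right point is two-thirds across and one-third down within the crop:
x = 568 + 2 × 359.67 ≈ 1287; y = 358 + 1 × 870.67 ≈ 1229.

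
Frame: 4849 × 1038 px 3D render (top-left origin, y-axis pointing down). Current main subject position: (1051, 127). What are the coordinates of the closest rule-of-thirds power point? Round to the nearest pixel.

(1616, 346)

Third lines: x ∈ {1616, 3233}, y ∈ {346, 692}.
1051 is closer to x = 1616; 127 is closer to y = 346.
So the nearest intersection is the upper-left power point.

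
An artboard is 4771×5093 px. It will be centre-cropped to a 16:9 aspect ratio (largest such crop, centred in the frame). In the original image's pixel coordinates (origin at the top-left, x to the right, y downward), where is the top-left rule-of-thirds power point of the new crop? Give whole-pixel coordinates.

4771/5093 < 16/9, so the 16:9 crop keeps the full width 4771 and trims height to 4771 × 9/16 = 2683.69 px.
Top offset = (5093 − 2683.69)/2 = 1204.66 px; left offset = 0.
Top-left is one-third across and one-third down within the crop:
x = 0.00 + 1 × 4771.00/3 ≈ 1590; y = 1204.66 + 1 × 2683.69/3 ≈ 2099.

(1590, 2099)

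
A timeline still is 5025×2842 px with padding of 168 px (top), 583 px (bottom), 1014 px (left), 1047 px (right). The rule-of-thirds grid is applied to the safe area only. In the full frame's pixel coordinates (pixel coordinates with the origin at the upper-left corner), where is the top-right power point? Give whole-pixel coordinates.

x = 2990 px, y = 865 px

Content width = 5025 − 1014 − 1047 = 2964 px; content height = 2842 − 168 − 583 = 2091 px.
Top-right is two-thirds across and one-third down within the safe area.
x = 1014 + 2 × 2964/3 = 1014 + 1976.00 ≈ 2990
y = 168 + 1 × 2091/3 = 168 + 697.00 ≈ 865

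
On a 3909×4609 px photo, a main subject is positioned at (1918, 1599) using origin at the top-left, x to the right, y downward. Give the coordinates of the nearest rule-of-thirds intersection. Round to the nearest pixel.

Third lines: x ∈ {1303, 2606}, y ∈ {1536, 3073}.
1918 is closer to x = 1303; 1599 is closer to y = 1536.
So the nearest intersection is the upper-left power point.

x = 1303 px, y = 1536 px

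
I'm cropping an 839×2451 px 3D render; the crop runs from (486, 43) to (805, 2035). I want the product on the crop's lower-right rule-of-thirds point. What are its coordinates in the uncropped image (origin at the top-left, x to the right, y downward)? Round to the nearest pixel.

Crop width = 805 − 486 = 319 px; one third is 106.33 px.
Crop height = 2035 − 43 = 1992 px; one third is 664.00 px.
The lower-right point is two-thirds across and two-thirds down within the crop:
x = 486 + 2 × 106.33 ≈ 699; y = 43 + 2 × 664.00 ≈ 1371.

x = 699 px, y = 1371 px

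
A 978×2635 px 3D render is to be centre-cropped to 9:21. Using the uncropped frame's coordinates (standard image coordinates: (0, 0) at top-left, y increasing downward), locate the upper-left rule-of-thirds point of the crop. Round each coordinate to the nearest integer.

978/2635 < 9/21, so the 9:21 crop keeps the full width 978 and trims height to 978 × 21/9 = 2282.00 px.
Top offset = (2635 − 2282.00)/2 = 176.50 px; left offset = 0.
Upper-left is one-third across and one-third down within the crop:
x = 0.00 + 1 × 978.00/3 ≈ 326; y = 176.50 + 1 × 2282.00/3 ≈ 937.

x = 326 px, y = 937 px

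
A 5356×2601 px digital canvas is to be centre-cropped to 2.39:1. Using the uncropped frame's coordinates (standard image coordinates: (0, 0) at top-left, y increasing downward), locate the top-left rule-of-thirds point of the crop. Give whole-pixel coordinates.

5356/2601 < 2.39/1, so the 2.39:1 crop keeps the full width 5356 and trims height to 5356 × 1/2.39 = 2241.00 px.
Top offset = (2601 − 2241.00)/2 = 180.00 px; left offset = 0.
Top-left is one-third across and one-third down within the crop:
x = 0.00 + 1 × 5356.00/3 ≈ 1785; y = 180.00 + 1 × 2241.00/3 ≈ 927.

x = 1785 px, y = 927 px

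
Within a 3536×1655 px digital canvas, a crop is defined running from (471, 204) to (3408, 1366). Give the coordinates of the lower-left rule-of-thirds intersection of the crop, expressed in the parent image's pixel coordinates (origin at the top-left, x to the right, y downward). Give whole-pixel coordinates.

x = 1450 px, y = 979 px

Crop width = 3408 − 471 = 2937 px; one third is 979.00 px.
Crop height = 1366 − 204 = 1162 px; one third is 387.33 px.
The lower-left point is one-third across and two-thirds down within the crop:
x = 471 + 1 × 979.00 ≈ 1450; y = 204 + 2 × 387.33 ≈ 979.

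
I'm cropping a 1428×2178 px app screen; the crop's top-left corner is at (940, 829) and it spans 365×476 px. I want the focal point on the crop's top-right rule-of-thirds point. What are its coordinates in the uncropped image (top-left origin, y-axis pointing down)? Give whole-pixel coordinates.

One third of the crop width 365 is 121.67 px.
One third of the crop height 476 is 158.67 px.
The top-right point is two-thirds across and one-third down within the crop:
x = 940 + 2 × 121.67 ≈ 1183; y = 829 + 1 × 158.67 ≈ 988.

x = 1183 px, y = 988 px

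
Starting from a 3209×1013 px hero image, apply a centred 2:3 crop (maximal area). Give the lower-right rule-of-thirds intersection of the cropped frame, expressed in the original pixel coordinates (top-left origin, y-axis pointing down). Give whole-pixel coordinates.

x = 1717 px, y = 675 px

3209/1013 > 2/3, so the 2:3 crop keeps the full height 1013 and trims width to 1013 × 2/3 = 675.33 px.
Left offset = (3209 − 675.33)/2 = 1266.83 px; top offset = 0.
Lower-right is two-thirds across and two-thirds down within the crop:
x = 1266.83 + 2 × 675.33/3 ≈ 1717; y = 0.00 + 2 × 1013.00/3 ≈ 675.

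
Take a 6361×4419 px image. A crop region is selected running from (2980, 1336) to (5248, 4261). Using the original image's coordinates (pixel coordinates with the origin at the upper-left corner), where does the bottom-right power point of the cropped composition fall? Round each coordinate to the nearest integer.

Crop width = 5248 − 2980 = 2268 px; one third is 756.00 px.
Crop height = 4261 − 1336 = 2925 px; one third is 975.00 px.
The bottom-right point is two-thirds across and two-thirds down within the crop:
x = 2980 + 2 × 756.00 ≈ 4492; y = 1336 + 2 × 975.00 ≈ 3286.

(4492, 3286)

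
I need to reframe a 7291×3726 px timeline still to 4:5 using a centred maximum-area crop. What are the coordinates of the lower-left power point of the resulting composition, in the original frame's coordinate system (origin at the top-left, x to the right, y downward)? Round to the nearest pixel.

7291/3726 > 4/5, so the 4:5 crop keeps the full height 3726 and trims width to 3726 × 4/5 = 2980.80 px.
Left offset = (7291 − 2980.80)/2 = 2155.10 px; top offset = 0.
Lower-left is one-third across and two-thirds down within the crop:
x = 2155.10 + 1 × 2980.80/3 ≈ 3149; y = 0.00 + 2 × 3726.00/3 ≈ 2484.

(3149, 2484)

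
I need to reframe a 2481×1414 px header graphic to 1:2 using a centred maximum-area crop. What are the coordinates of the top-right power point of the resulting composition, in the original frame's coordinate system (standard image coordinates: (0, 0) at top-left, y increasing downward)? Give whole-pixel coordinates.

2481/1414 > 1/2, so the 1:2 crop keeps the full height 1414 and trims width to 1414 × 1/2 = 707.00 px.
Left offset = (2481 − 707.00)/2 = 887.00 px; top offset = 0.
Top-right is two-thirds across and one-third down within the crop:
x = 887.00 + 2 × 707.00/3 ≈ 1358; y = 0.00 + 1 × 1414.00/3 ≈ 471.

x = 1358 px, y = 471 px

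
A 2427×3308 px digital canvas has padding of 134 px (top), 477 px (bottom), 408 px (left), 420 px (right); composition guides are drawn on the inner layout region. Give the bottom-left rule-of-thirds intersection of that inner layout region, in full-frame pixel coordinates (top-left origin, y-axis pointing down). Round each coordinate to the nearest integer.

Content width = 2427 − 408 − 420 = 1599 px; content height = 3308 − 134 − 477 = 2697 px.
Bottom-left is one-third across and two-thirds down within the inner layout region.
x = 408 + 1 × 1599/3 = 408 + 533.00 ≈ 941
y = 134 + 2 × 2697/3 = 134 + 1798.00 ≈ 1932

x = 941 px, y = 1932 px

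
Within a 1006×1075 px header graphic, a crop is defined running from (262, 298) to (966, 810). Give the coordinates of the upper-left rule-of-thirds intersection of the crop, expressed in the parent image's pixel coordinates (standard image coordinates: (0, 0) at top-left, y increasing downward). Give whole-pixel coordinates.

Crop width = 966 − 262 = 704 px; one third is 234.67 px.
Crop height = 810 − 298 = 512 px; one third is 170.67 px.
The upper-left point is one-third across and one-third down within the crop:
x = 262 + 1 × 234.67 ≈ 497; y = 298 + 1 × 170.67 ≈ 469.

(497, 469)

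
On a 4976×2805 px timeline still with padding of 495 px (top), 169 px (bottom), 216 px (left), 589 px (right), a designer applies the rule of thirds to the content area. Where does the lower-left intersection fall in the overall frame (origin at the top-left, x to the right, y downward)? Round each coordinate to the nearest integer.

(1606, 1922)

Content width = 4976 − 216 − 589 = 4171 px; content height = 2805 − 495 − 169 = 2141 px.
Lower-left is one-third across and two-thirds down within the content area.
x = 216 + 1 × 4171/3 = 216 + 1390.33 ≈ 1606
y = 495 + 2 × 2141/3 = 495 + 1427.33 ≈ 1922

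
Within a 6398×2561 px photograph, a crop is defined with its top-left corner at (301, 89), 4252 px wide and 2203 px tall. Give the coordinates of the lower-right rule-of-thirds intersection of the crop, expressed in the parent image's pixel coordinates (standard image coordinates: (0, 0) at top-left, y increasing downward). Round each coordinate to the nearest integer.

One third of the crop width 4252 is 1417.33 px.
One third of the crop height 2203 is 734.33 px.
The lower-right point is two-thirds across and two-thirds down within the crop:
x = 301 + 2 × 1417.33 ≈ 3136; y = 89 + 2 × 734.33 ≈ 1558.

(3136, 1558)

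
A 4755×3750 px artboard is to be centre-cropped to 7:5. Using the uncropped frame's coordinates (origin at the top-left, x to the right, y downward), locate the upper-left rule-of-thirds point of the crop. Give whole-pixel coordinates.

4755/3750 < 7/5, so the 7:5 crop keeps the full width 4755 and trims height to 4755 × 5/7 = 3396.43 px.
Top offset = (3750 − 3396.43)/2 = 176.79 px; left offset = 0.
Upper-left is one-third across and one-third down within the crop:
x = 0.00 + 1 × 4755.00/3 ≈ 1585; y = 176.79 + 1 × 3396.43/3 ≈ 1309.

(1585, 1309)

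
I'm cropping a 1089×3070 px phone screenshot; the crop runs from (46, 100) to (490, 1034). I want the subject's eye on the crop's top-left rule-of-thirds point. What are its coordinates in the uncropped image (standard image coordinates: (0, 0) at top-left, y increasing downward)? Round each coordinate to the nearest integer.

x = 194 px, y = 411 px

Crop width = 490 − 46 = 444 px; one third is 148.00 px.
Crop height = 1034 − 100 = 934 px; one third is 311.33 px.
The top-left point is one-third across and one-third down within the crop:
x = 46 + 1 × 148.00 ≈ 194; y = 100 + 1 × 311.33 ≈ 411.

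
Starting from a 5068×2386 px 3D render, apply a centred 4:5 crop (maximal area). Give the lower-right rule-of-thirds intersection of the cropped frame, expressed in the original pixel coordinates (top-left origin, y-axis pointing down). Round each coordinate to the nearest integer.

(2852, 1591)

5068/2386 > 4/5, so the 4:5 crop keeps the full height 2386 and trims width to 2386 × 4/5 = 1908.80 px.
Left offset = (5068 − 1908.80)/2 = 1579.60 px; top offset = 0.
Lower-right is two-thirds across and two-thirds down within the crop:
x = 1579.60 + 2 × 1908.80/3 ≈ 2852; y = 0.00 + 2 × 2386.00/3 ≈ 1591.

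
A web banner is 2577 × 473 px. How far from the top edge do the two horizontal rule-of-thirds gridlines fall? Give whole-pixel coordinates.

473 / 3 = 157.67, so the horizontal lines sit at one and two thirds of 473.

158 px and 315 px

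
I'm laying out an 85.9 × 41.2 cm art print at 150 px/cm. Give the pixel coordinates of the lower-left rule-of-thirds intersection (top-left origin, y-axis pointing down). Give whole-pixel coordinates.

x = 4295 px, y = 4120 px

In pixels the canvas is 85.9 × 150 = 12885 wide and 41.2 × 150 = 6180 tall.
The lower-left point is one-third across and two-thirds down:
x = 1 × 12885/3 ≈ 4295; y = 2 × 6180/3 ≈ 4120.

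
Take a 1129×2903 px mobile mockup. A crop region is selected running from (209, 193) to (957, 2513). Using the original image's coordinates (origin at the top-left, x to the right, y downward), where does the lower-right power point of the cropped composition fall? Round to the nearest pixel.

x = 708 px, y = 1740 px

Crop width = 957 − 209 = 748 px; one third is 249.33 px.
Crop height = 2513 − 193 = 2320 px; one third is 773.33 px.
The lower-right point is two-thirds across and two-thirds down within the crop:
x = 209 + 2 × 249.33 ≈ 708; y = 193 + 2 × 773.33 ≈ 1740.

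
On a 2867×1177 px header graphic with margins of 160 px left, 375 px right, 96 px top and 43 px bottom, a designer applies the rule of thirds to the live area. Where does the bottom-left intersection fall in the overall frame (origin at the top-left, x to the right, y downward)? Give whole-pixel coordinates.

x = 937 px, y = 788 px

Content width = 2867 − 160 − 375 = 2332 px; content height = 1177 − 96 − 43 = 1038 px.
Bottom-left is one-third across and two-thirds down within the live area.
x = 160 + 1 × 2332/3 = 160 + 777.33 ≈ 937
y = 96 + 2 × 1038/3 = 96 + 692.00 ≈ 788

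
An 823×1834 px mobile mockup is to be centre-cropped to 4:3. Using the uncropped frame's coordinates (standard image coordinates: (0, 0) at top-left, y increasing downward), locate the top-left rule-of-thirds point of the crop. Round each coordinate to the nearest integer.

823/1834 < 4/3, so the 4:3 crop keeps the full width 823 and trims height to 823 × 3/4 = 617.25 px.
Top offset = (1834 − 617.25)/2 = 608.38 px; left offset = 0.
Top-left is one-third across and one-third down within the crop:
x = 0.00 + 1 × 823.00/3 ≈ 274; y = 608.38 + 1 × 617.25/3 ≈ 814.

(274, 814)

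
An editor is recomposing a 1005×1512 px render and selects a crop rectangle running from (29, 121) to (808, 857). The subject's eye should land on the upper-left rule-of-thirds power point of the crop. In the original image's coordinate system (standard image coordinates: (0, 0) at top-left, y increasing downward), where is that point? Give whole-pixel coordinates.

(289, 366)

Crop width = 808 − 29 = 779 px; one third is 259.67 px.
Crop height = 857 − 121 = 736 px; one third is 245.33 px.
The upper-left point is one-third across and one-third down within the crop:
x = 29 + 1 × 259.67 ≈ 289; y = 121 + 1 × 245.33 ≈ 366.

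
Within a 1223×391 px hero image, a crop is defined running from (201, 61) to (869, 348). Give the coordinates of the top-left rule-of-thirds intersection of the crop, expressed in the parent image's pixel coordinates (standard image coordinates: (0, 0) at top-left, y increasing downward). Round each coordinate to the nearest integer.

Crop width = 869 − 201 = 668 px; one third is 222.67 px.
Crop height = 348 − 61 = 287 px; one third is 95.67 px.
The top-left point is one-third across and one-third down within the crop:
x = 201 + 1 × 222.67 ≈ 424; y = 61 + 1 × 95.67 ≈ 157.

x = 424 px, y = 157 px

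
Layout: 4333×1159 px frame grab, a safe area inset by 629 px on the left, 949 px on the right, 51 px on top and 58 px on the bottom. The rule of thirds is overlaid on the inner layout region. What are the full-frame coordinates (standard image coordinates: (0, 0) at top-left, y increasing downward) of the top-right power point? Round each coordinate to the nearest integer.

Content width = 4333 − 629 − 949 = 2755 px; content height = 1159 − 51 − 58 = 1050 px.
Top-right is two-thirds across and one-third down within the inner layout region.
x = 629 + 2 × 2755/3 = 629 + 1836.67 ≈ 2466
y = 51 + 1 × 1050/3 = 51 + 350.00 ≈ 401

x = 2466 px, y = 401 px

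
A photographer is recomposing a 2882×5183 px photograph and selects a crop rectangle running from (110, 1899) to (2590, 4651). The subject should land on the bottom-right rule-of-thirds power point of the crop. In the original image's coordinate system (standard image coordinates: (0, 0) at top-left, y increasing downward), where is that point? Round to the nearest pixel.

Crop width = 2590 − 110 = 2480 px; one third is 826.67 px.
Crop height = 4651 − 1899 = 2752 px; one third is 917.33 px.
The bottom-right point is two-thirds across and two-thirds down within the crop:
x = 110 + 2 × 826.67 ≈ 1763; y = 1899 + 2 × 917.33 ≈ 3734.

x = 1763 px, y = 3734 px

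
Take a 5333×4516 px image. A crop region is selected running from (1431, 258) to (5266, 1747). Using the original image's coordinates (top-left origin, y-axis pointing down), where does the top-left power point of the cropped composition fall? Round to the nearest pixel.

(2709, 754)

Crop width = 5266 − 1431 = 3835 px; one third is 1278.33 px.
Crop height = 1747 − 258 = 1489 px; one third is 496.33 px.
The top-left point is one-third across and one-third down within the crop:
x = 1431 + 1 × 1278.33 ≈ 2709; y = 258 + 1 × 496.33 ≈ 754.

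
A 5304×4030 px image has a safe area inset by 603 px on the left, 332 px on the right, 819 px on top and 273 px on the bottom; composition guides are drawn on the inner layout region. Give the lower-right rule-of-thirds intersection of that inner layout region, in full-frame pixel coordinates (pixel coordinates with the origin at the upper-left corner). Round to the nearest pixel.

Content width = 5304 − 603 − 332 = 4369 px; content height = 4030 − 819 − 273 = 2938 px.
Lower-right is two-thirds across and two-thirds down within the inner layout region.
x = 603 + 2 × 4369/3 = 603 + 2912.67 ≈ 3516
y = 819 + 2 × 2938/3 = 819 + 1958.67 ≈ 2778

(3516, 2778)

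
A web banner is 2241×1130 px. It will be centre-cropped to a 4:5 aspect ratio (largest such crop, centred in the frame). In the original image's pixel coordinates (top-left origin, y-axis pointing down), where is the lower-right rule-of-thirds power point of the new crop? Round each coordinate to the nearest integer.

x = 1271 px, y = 753 px

2241/1130 > 4/5, so the 4:5 crop keeps the full height 1130 and trims width to 1130 × 4/5 = 904.00 px.
Left offset = (2241 − 904.00)/2 = 668.50 px; top offset = 0.
Lower-right is two-thirds across and two-thirds down within the crop:
x = 668.50 + 2 × 904.00/3 ≈ 1271; y = 0.00 + 2 × 1130.00/3 ≈ 753.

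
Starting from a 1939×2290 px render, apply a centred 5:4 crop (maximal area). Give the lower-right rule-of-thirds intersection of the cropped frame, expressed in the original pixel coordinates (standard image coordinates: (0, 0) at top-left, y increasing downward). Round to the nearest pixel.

1939/2290 < 5/4, so the 5:4 crop keeps the full width 1939 and trims height to 1939 × 4/5 = 1551.20 px.
Top offset = (2290 − 1551.20)/2 = 369.40 px; left offset = 0.
Lower-right is two-thirds across and two-thirds down within the crop:
x = 0.00 + 2 × 1939.00/3 ≈ 1293; y = 369.40 + 2 × 1551.20/3 ≈ 1404.

x = 1293 px, y = 1404 px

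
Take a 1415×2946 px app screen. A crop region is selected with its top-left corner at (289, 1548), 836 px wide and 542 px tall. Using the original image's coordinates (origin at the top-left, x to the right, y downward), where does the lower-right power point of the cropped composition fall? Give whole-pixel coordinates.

(846, 1909)

One third of the crop width 836 is 278.67 px.
One third of the crop height 542 is 180.67 px.
The lower-right point is two-thirds across and two-thirds down within the crop:
x = 289 + 2 × 278.67 ≈ 846; y = 1548 + 2 × 180.67 ≈ 1909.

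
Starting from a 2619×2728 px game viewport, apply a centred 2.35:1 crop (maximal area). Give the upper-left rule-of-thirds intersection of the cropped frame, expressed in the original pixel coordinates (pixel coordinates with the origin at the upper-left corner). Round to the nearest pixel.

2619/2728 < 2.35/1, so the 2.35:1 crop keeps the full width 2619 and trims height to 2619 × 1/2.35 = 1114.47 px.
Top offset = (2728 − 1114.47)/2 = 806.77 px; left offset = 0.
Upper-left is one-third across and one-third down within the crop:
x = 0.00 + 1 × 2619.00/3 ≈ 873; y = 806.77 + 1 × 1114.47/3 ≈ 1178.

(873, 1178)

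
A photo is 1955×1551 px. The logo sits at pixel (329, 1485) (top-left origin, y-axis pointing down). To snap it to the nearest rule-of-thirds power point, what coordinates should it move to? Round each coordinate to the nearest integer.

Third lines: x ∈ {652, 1303}, y ∈ {517, 1034}.
329 is closer to x = 652; 1485 is closer to y = 1034.
So the nearest intersection is the lower-left power point.

(652, 1034)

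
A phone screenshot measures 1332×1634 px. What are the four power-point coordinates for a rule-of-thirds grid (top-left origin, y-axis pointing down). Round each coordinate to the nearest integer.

(444, 545), (888, 545), (444, 1089), (888, 1089)

One third of 1332 is 444; one third of 1634 is 544.67.
Vertical third lines at x = 444 and x = 888; horizontal third lines at y = 545 and y = 1089.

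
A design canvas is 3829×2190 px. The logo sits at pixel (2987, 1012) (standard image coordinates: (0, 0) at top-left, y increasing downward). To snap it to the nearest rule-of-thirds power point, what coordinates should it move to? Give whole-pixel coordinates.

Third lines: x ∈ {1276, 2553}, y ∈ {730, 1460}.
2987 is closer to x = 2553; 1012 is closer to y = 730.
So the nearest intersection is the upper-right power point.

x = 2553 px, y = 730 px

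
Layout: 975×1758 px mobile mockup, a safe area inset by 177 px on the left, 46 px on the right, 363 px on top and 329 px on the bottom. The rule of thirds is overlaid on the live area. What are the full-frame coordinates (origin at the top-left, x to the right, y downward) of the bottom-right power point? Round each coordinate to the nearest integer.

(678, 1074)

Content width = 975 − 177 − 46 = 752 px; content height = 1758 − 363 − 329 = 1066 px.
Bottom-right is two-thirds across and two-thirds down within the live area.
x = 177 + 2 × 752/3 = 177 + 501.33 ≈ 678
y = 363 + 2 × 1066/3 = 363 + 710.67 ≈ 1074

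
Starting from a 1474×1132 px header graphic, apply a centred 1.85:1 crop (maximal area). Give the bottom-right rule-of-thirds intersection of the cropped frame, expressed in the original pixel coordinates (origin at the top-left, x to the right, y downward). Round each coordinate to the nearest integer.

x = 983 px, y = 699 px

1474/1132 < 1.85/1, so the 1.85:1 crop keeps the full width 1474 and trims height to 1474 × 1/1.85 = 796.76 px.
Top offset = (1132 − 796.76)/2 = 167.62 px; left offset = 0.
Bottom-right is two-thirds across and two-thirds down within the crop:
x = 0.00 + 2 × 1474.00/3 ≈ 983; y = 167.62 + 2 × 796.76/3 ≈ 699.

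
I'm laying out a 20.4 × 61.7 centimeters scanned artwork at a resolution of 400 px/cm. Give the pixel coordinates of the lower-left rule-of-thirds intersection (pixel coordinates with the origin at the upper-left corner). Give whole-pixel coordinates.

(2720, 16453)

In pixels the canvas is 20.4 × 400 = 8160 wide and 61.7 × 400 = 24680 tall.
The lower-left point is one-third across and two-thirds down:
x = 1 × 8160/3 ≈ 2720; y = 2 × 24680/3 ≈ 16453.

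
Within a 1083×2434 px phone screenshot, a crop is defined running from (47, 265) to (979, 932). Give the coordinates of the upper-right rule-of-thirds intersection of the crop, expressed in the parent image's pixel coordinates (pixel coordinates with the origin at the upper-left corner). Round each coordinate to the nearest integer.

Crop width = 979 − 47 = 932 px; one third is 310.67 px.
Crop height = 932 − 265 = 667 px; one third is 222.33 px.
The upper-right point is two-thirds across and one-third down within the crop:
x = 47 + 2 × 310.67 ≈ 668; y = 265 + 1 × 222.33 ≈ 487.

(668, 487)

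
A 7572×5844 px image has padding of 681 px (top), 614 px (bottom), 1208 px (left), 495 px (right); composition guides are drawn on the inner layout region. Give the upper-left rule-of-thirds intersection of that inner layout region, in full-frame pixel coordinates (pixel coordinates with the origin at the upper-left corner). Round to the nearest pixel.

(3164, 2197)

Content width = 7572 − 1208 − 495 = 5869 px; content height = 5844 − 681 − 614 = 4549 px.
Upper-left is one-third across and one-third down within the inner layout region.
x = 1208 + 1 × 5869/3 = 1208 + 1956.33 ≈ 3164
y = 681 + 1 × 4549/3 = 681 + 1516.33 ≈ 2197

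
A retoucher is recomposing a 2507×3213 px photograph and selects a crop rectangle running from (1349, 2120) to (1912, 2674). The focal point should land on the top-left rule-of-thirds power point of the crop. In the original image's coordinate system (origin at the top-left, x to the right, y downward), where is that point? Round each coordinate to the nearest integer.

Crop width = 1912 − 1349 = 563 px; one third is 187.67 px.
Crop height = 2674 − 2120 = 554 px; one third is 184.67 px.
The top-left point is one-third across and one-third down within the crop:
x = 1349 + 1 × 187.67 ≈ 1537; y = 2120 + 1 × 184.67 ≈ 2305.

(1537, 2305)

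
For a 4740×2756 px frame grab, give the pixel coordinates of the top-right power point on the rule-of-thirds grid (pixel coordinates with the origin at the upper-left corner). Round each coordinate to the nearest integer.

The top-right point sits two-thirds of the way across and one-third of the way down.
x = 2 × 4740/3 ≈ 3160; y = 1 × 2756/3 ≈ 919.

x = 3160 px, y = 919 px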